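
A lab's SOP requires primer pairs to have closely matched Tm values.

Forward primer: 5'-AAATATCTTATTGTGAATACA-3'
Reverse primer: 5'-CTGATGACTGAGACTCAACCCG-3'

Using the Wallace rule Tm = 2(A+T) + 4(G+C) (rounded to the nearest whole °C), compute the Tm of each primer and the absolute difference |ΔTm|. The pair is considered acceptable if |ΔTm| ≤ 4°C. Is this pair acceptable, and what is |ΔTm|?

|ΔTm| = 18°C; the pair is not acceptable.

Forward: A=9 T=8 G=2 C=2 → Tm = 2·17 + 4·4 = 50°C.
Reverse: A=6 T=4 G=5 C=7 → Tm = 2·10 + 4·12 = 68°C.
|ΔTm| = |50 − 68| = 18°C, > 4°C.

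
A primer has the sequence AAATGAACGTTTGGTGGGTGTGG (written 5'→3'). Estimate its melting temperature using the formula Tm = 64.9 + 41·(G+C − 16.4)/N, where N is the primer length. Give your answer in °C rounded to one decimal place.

55.3°C

Base counts: A=5, T=7, G=10, C=1; G+C = 11, N = 23.
Tm = 64.9 + 41·(11 − 16.4)/23 = 64.9 + -221.40/23 = 55.3°C.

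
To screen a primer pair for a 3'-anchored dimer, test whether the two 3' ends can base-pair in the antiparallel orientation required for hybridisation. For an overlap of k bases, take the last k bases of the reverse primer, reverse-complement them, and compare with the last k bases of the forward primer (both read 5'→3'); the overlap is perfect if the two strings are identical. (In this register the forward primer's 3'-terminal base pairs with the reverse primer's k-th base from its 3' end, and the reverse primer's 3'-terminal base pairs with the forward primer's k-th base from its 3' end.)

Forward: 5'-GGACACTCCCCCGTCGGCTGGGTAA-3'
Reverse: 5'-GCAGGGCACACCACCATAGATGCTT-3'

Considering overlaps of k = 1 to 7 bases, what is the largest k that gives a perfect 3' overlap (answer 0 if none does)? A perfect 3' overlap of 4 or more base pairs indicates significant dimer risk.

Last 7 bases (5'→3') — forward …TGGGTAA, reverse …GATGCTT.
Reverse complement of the reverse primer's last 7 bases: AAGCATC; its first k bases are the reverse complement of the reverse primer's last k bases, so a perfect k-base overlap needs the forward primer's last k bases to equal them.
Comparing (forward last k vs required): k=1: A vs A ✓; k=2: AA vs AA ✓; k=3: TAA vs AAG ✗; k=4: GTAA vs AAGC ✗; k=5: GGTAA vs AAGCA ✗; k=6: GGGTAA vs AAGCAT ✗; k=7: TGGGTAA vs AAGCATC ✗.
Perfect overlaps at k = 1, 2; the largest is 2.

Longest perfect overlap: 2 complementary base pairs; below the dimer-risk threshold (threshold 4).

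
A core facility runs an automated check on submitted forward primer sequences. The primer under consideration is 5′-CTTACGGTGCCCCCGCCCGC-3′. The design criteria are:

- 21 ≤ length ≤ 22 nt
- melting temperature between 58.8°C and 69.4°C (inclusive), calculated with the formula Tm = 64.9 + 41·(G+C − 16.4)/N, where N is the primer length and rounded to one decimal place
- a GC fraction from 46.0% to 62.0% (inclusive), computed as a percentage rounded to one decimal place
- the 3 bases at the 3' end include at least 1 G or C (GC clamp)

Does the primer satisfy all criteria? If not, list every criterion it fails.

Base counts: A=1, T=3, G=5, C=11 (length 20).
length: length 20, outside 21–22 ✗
Tm: Tm = 64.9 + 41·(16 − 16.4)/20 = 64.1°C ✓
GC content: GC 16/20 = 80.0%, outside 46.0–62.0% ✗
GC clamp: 3' end CGC has 3 G/C ✓

Fails: length, GC content.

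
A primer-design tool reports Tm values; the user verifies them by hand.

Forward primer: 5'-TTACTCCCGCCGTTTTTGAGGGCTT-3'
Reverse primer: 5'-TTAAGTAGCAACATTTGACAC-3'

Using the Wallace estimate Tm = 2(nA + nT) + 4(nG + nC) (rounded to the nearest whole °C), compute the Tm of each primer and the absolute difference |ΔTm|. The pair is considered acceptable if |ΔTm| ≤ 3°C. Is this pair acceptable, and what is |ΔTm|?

|ΔTm| = 20°C; the pair is not acceptable.

Forward: A=2 T=10 G=6 C=7 → Tm = 2·12 + 4·13 = 76°C.
Reverse: A=8 T=6 G=3 C=4 → Tm = 2·14 + 4·7 = 56°C.
|ΔTm| = |76 − 56| = 20°C, > 3°C.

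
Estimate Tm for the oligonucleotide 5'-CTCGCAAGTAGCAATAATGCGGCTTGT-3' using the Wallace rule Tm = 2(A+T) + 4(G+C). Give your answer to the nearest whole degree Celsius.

80°C

Base counts: A=7, T=7, G=7, C=6 (length 27).
Tm = 2·(7+7) + 4·(7+6) = 2·14 + 4·13 = 28 + 52 = 80°C.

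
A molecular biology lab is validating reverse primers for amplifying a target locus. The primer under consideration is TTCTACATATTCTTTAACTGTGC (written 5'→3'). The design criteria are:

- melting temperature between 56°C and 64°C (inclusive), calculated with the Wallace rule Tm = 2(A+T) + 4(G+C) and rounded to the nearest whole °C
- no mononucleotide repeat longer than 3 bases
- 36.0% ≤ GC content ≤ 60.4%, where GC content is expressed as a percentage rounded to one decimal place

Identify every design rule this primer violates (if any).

Fails: GC content.

Base counts: A=5, T=11, G=2, C=5 (length 23).
Tm: Tm = 2·16 + 4·7 = 60°C ✓
homopolymer run: longest run = 3 ✓
GC content: GC 7/23 = 30.4%, outside 36.0–60.4% ✗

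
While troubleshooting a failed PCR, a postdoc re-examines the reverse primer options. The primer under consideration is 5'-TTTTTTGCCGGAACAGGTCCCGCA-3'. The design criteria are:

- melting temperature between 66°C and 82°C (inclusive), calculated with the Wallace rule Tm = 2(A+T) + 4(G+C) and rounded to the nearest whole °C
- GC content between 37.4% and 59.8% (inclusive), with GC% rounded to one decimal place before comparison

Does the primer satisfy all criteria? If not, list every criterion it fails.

Base counts: A=4, T=7, G=6, C=7 (length 24).
Tm: Tm = 2·11 + 4·13 = 74°C ✓
GC content: GC 13/24 = 54.2% ✓

Meets all criteria.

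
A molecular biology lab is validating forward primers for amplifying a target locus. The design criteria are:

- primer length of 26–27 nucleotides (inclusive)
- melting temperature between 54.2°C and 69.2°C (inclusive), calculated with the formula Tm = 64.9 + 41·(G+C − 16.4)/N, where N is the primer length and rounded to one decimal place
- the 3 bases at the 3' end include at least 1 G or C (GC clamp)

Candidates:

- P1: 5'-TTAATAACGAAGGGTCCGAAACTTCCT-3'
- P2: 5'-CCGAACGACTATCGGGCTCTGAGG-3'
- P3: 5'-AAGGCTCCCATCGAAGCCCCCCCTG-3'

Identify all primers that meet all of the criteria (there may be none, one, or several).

P1 only.

P1 (27 nt, A=9 T=7 G=5 C=6): length 27 ✓; Tm = 64.9 + 41·(11 − 16.4)/27 = 56.7°C ✓; 3' end CCT has 2 G/C ✓ — passes.
P2 (24 nt, A=5 T=4 G=8 C=7): length 24, outside 26–27 ✗; Tm = 64.9 + 41·(15 − 16.4)/24 = 62.5°C ✓; 3' end AGG has 2 G/C ✓ — fails.
P3 (25 nt, A=5 T=3 G=5 C=12): length 25, outside 26–27 ✗; Tm = 64.9 + 41·(17 − 16.4)/25 = 65.9°C ✓; 3' end CTG has 2 G/C ✓ — fails.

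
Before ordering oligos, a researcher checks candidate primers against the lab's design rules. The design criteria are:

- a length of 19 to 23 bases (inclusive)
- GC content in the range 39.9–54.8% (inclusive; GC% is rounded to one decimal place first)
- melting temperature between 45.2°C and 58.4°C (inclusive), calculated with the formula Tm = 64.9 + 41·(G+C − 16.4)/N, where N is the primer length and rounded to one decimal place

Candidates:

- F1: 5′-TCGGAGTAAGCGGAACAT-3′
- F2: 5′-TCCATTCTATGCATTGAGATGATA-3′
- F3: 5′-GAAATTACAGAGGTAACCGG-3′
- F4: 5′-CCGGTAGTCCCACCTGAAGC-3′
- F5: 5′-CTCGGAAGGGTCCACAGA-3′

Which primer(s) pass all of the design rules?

F1 (18 nt, A=6 T=3 G=6 C=3): length 18, outside 19–23 ✗; GC 9/18 = 50.0% ✓; Tm = 64.9 + 41·(9 − 16.4)/18 = 48.0°C ✓ — fails.
F2 (24 nt, A=7 T=9 G=4 C=4): length 24, outside 19–23 ✗; GC 8/24 = 33.3%, outside 39.9–54.8% ✗; Tm = 64.9 + 41·(8 − 16.4)/24 = 50.6°C ✓ — fails.
F3 (20 nt, A=8 T=3 G=6 C=3): length 20 ✓; GC 9/20 = 45.0% ✓; Tm = 64.9 + 41·(9 − 16.4)/20 = 49.7°C ✓ — passes.
F4 (20 nt, A=4 T=3 G=5 C=8): length 20 ✓; GC 13/20 = 65.0%, outside 39.9–54.8% ✗; Tm = 64.9 + 41·(13 − 16.4)/20 = 57.9°C ✓ — fails.
F5 (18 nt, A=5 T=2 G=6 C=5): length 18, outside 19–23 ✗; GC 11/18 = 61.1%, outside 39.9–54.8% ✗; Tm = 64.9 + 41·(11 − 16.4)/18 = 52.6°C ✓ — fails.

F3 only.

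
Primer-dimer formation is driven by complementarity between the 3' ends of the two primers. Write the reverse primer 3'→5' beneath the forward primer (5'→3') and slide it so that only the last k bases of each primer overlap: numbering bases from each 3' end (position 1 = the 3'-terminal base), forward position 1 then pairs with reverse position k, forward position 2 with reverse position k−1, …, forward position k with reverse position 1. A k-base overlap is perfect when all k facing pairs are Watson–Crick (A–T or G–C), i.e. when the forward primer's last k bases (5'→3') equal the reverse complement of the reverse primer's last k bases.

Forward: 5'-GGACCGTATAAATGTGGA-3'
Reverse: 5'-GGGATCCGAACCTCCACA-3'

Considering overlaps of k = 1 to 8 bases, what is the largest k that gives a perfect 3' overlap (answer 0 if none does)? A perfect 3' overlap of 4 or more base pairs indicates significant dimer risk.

Last 8 bases (5'→3') — forward …AATGTGGA, reverse …CCTCCACA.
Reverse complement of the reverse primer's last 8 bases: TGTGGAGG; its first k bases are the reverse complement of the reverse primer's last k bases, so a perfect k-base overlap needs the forward primer's last k bases to equal them.
Comparing (forward last k vs required): k=1: A vs T ✗; k=2: GA vs TG ✗; k=3: GGA vs TGT ✗; k=4: TGGA vs TGTG ✗; k=5: GTGGA vs TGTGG ✗; k=6: TGTGGA vs TGTGGA ✓; k=7: ATGTGGA vs TGTGGAG ✗; k=8: AATGTGGA vs TGTGGAGG ✗.
Only k = 6 is perfect, so the longest perfect 3' overlap is 6.

Longest perfect overlap: 6 complementary base pairs; significant dimer risk (threshold 4).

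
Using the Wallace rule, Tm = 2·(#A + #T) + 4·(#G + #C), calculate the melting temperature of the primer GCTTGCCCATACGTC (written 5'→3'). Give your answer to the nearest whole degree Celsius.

48°C

Base counts: A=2, T=4, G=3, C=6 (length 15).
Tm = 2·(2+4) + 4·(3+6) = 2·6 + 4·9 = 12 + 36 = 48°C.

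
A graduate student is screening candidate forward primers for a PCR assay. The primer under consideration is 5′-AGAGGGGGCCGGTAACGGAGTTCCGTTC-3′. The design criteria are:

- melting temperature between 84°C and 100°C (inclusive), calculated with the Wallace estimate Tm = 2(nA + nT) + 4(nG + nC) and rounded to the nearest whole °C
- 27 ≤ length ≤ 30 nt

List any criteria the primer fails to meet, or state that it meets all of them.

Meets all criteria.

Base counts: A=5, T=5, G=12, C=6 (length 28).
Tm: Tm = 2·10 + 4·18 = 92°C ✓
length: length 28 ✓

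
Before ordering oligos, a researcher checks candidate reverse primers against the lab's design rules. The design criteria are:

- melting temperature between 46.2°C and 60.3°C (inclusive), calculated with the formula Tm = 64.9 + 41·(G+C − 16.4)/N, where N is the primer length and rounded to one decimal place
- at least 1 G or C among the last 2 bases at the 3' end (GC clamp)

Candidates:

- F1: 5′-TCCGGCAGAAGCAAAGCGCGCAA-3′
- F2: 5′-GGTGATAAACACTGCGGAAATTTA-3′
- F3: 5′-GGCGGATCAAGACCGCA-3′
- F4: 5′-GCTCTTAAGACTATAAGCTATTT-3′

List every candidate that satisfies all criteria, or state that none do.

F3 only.

F1 (23 nt, A=8 T=1 G=7 C=7): Tm = 64.9 + 41·(14 − 16.4)/23 = 60.6°C, outside 46.2–60.3°C ✗; 3' end AA has 0 G/C, need ≥1 ✗ — fails.
F2 (24 nt, A=9 T=6 G=6 C=3): Tm = 64.9 + 41·(9 − 16.4)/24 = 52.3°C ✓; 3' end TA has 0 G/C, need ≥1 ✗ — fails.
F3 (17 nt, A=5 T=1 G=6 C=5): Tm = 64.9 + 41·(11 − 16.4)/17 = 51.9°C ✓; 3' end CA has 1 G/C ✓ — passes.
F4 (23 nt, A=7 T=9 G=3 C=4): Tm = 64.9 + 41·(7 − 16.4)/23 = 48.1°C ✓; 3' end TT has 0 G/C, need ≥1 ✗ — fails.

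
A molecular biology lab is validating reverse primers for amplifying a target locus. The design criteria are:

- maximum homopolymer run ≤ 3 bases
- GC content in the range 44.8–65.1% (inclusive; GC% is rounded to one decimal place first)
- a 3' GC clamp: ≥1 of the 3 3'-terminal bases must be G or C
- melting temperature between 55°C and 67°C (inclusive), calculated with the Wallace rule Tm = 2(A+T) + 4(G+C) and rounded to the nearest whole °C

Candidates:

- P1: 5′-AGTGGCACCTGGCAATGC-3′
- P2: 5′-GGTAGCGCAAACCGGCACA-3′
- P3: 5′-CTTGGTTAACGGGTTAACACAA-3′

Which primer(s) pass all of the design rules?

P1 and P2.

P1 (18 nt, A=4 T=3 G=6 C=5): longest run = 2 ✓; GC 11/18 = 61.1% ✓; 3' end TGC has 2 G/C ✓; Tm = 2·7 + 4·11 = 58°C ✓ — passes.
P2 (19 nt, A=6 T=1 G=6 C=6): longest run = 3 ✓; GC 12/19 = 63.2% ✓; 3' end ACA has 1 G/C ✓; Tm = 2·7 + 4·12 = 62°C ✓ — passes.
P3 (22 nt, A=7 T=6 G=5 C=4): longest run = 3 ✓; GC 9/22 = 40.9%, outside 44.8–65.1% ✗; 3' end CAA has 1 G/C ✓; Tm = 2·13 + 4·9 = 62°C ✓ — fails.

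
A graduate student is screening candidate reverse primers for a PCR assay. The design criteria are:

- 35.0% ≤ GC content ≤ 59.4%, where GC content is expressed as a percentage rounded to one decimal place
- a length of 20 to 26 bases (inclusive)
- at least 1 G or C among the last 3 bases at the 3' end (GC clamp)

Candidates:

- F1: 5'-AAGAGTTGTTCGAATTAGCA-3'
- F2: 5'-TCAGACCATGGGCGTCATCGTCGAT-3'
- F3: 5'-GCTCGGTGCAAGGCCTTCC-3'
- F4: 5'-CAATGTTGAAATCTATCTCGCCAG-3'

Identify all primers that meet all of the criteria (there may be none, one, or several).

F1, F2 and F4.

F1 (20 nt, A=7 T=6 G=5 C=2): GC 7/20 = 35.0% ✓; length 20 ✓; 3' end GCA has 2 G/C ✓ — passes.
F2 (25 nt, A=5 T=6 G=7 C=7): GC 14/25 = 56.0% ✓; length 25 ✓; 3' end GAT has 1 G/C ✓ — passes.
F3 (19 nt, A=2 T=4 G=6 C=7): GC 13/19 = 68.4%, outside 35.0–59.4% ✗; length 19, outside 20–26 ✗; 3' end TCC has 2 G/C ✓ — fails.
F4 (24 nt, A=7 T=7 G=4 C=6): GC 10/24 = 41.7% ✓; length 24 ✓; 3' end CAG has 2 G/C ✓ — passes.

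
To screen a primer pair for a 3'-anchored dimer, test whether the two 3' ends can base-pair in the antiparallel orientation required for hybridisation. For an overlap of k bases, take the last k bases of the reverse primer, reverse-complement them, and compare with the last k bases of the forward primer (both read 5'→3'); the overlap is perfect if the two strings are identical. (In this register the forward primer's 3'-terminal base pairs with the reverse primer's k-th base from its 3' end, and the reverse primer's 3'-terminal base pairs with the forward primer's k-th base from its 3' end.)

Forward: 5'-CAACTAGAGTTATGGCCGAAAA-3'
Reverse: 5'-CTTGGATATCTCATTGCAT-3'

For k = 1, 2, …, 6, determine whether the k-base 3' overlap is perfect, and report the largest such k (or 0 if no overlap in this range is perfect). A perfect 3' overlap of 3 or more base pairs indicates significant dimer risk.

Last 6 bases (5'→3') — forward …CGAAAA, reverse …TTGCAT.
Reverse complement of the reverse primer's last 6 bases: ATGCAA; its first k bases are the reverse complement of the reverse primer's last k bases, so a perfect k-base overlap needs the forward primer's last k bases to equal them.
Comparing (forward last k vs required): k=1: A vs A ✓; k=2: AA vs AT ✗; k=3: AAA vs ATG ✗; k=4: AAAA vs ATGC ✗; k=5: GAAAA vs ATGCA ✗; k=6: CGAAAA vs ATGCAA ✗.
Only k = 1 is perfect, so the longest perfect 3' overlap is 1.

Longest perfect overlap: 1 complementary base pair; below the dimer-risk threshold (threshold 3).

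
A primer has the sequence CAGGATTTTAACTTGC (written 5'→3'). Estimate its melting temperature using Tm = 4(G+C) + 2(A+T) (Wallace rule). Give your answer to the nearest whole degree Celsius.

Base counts: A=4, T=6, G=3, C=3 (length 16).
Tm = 2·(4+6) + 4·(3+3) = 2·10 + 4·6 = 20 + 24 = 44°C.

44°C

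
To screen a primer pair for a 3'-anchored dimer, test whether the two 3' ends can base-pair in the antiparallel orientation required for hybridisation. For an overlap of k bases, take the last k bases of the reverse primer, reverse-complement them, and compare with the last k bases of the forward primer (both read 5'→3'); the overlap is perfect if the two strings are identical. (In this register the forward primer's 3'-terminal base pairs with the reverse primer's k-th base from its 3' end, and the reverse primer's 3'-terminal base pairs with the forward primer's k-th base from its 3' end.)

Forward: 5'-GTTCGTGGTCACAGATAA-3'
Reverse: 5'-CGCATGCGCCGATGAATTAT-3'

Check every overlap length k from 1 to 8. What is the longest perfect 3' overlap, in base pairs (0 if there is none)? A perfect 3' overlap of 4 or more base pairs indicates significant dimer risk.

Last 8 bases (5'→3') — forward …ACAGATAA, reverse …TGAATTAT.
Reverse complement of the reverse primer's last 8 bases: ATAATTCA; its first k bases are the reverse complement of the reverse primer's last k bases, so a perfect k-base overlap needs the forward primer's last k bases to equal them.
Comparing (forward last k vs required): k=1: A vs A ✓; k=2: AA vs AT ✗; k=3: TAA vs ATA ✗; k=4: ATAA vs ATAA ✓; k=5: GATAA vs ATAAT ✗; k=6: AGATAA vs ATAATT ✗; k=7: CAGATAA vs ATAATTC ✗; k=8: ACAGATAA vs ATAATTCA ✗.
Perfect overlaps at k = 1, 4; the largest is 4.

Longest perfect overlap: 4 complementary base pairs; significant dimer risk (threshold 4).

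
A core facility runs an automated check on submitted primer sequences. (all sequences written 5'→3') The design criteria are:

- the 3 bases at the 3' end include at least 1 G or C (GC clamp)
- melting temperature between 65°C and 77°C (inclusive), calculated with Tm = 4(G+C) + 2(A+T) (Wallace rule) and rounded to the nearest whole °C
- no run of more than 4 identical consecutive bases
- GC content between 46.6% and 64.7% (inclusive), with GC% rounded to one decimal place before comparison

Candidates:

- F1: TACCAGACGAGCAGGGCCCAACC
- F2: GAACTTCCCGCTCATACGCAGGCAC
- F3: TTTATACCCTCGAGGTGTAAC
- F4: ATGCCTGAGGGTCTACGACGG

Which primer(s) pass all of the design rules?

F1 (23 nt, A=7 T=1 G=6 C=9): 3' end ACC has 2 G/C ✓; Tm = 2·8 + 4·15 = 76°C ✓; longest run = 3 ✓; GC 15/23 = 65.2%, outside 46.6–64.7% ✗ — fails.
F2 (25 nt, A=6 T=4 G=5 C=10): 3' end CAC has 2 G/C ✓; Tm = 2·10 + 4·15 = 80°C, outside 65–77°C ✗; longest run = 3 ✓; GC 15/25 = 60.0% ✓ — fails.
F3 (21 nt, A=5 T=7 G=4 C=5): 3' end AAC has 1 G/C ✓; Tm = 2·12 + 4·9 = 60°C, outside 65–77°C ✗; longest run = 3 ✓; GC 9/21 = 42.9%, outside 46.6–64.7% ✗ — fails.
F4 (21 nt, A=4 T=4 G=8 C=5): 3' end CGG has 3 G/C ✓; Tm = 2·8 + 4·13 = 68°C ✓; longest run = 3 ✓; GC 13/21 = 61.9% ✓ — passes.

F4 only.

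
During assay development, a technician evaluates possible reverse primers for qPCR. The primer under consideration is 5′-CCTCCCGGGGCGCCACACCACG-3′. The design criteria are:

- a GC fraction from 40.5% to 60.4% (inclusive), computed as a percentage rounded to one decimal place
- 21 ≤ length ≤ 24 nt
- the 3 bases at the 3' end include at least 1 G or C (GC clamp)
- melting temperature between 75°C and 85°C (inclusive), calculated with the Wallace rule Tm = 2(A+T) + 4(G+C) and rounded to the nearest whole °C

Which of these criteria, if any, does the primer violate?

Base counts: A=3, T=1, G=6, C=12 (length 22).
GC content: GC 18/22 = 81.8%, outside 40.5–60.4% ✗
length: length 22 ✓
GC clamp: 3' end ACG has 2 G/C ✓
Tm: Tm = 2·4 + 4·18 = 80°C ✓

Fails: GC content.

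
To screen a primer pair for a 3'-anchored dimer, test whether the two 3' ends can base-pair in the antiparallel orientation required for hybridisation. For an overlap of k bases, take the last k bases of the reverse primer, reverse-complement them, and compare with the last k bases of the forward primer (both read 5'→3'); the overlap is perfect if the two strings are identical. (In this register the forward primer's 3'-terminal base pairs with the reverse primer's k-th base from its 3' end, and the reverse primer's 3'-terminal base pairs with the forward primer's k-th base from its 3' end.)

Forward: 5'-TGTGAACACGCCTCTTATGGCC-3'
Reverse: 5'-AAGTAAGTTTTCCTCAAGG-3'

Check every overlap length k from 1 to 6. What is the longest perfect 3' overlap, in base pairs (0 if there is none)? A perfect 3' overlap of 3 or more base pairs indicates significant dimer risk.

Longest perfect overlap: 2 complementary base pairs; below the dimer-risk threshold (threshold 3).

Last 6 bases (5'→3') — forward …ATGGCC, reverse …TCAAGG.
Reverse complement of the reverse primer's last 6 bases: CCTTGA; its first k bases are the reverse complement of the reverse primer's last k bases, so a perfect k-base overlap needs the forward primer's last k bases to equal them.
Comparing (forward last k vs required): k=1: C vs C ✓; k=2: CC vs CC ✓; k=3: GCC vs CCT ✗; k=4: GGCC vs CCTT ✗; k=5: TGGCC vs CCTTG ✗; k=6: ATGGCC vs CCTTGA ✗.
Perfect overlaps at k = 1, 2; the largest is 2.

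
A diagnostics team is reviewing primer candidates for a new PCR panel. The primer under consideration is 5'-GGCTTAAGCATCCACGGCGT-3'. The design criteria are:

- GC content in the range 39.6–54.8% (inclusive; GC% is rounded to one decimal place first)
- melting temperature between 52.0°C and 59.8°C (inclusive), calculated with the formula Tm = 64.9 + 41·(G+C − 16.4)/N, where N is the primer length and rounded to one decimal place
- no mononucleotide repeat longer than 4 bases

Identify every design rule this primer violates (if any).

Base counts: A=4, T=4, G=6, C=6 (length 20).
GC content: GC 12/20 = 60.0%, outside 39.6–54.8% ✗
Tm: Tm = 64.9 + 41·(12 − 16.4)/20 = 55.9°C ✓
homopolymer run: longest run = 2 ✓

Fails: GC content.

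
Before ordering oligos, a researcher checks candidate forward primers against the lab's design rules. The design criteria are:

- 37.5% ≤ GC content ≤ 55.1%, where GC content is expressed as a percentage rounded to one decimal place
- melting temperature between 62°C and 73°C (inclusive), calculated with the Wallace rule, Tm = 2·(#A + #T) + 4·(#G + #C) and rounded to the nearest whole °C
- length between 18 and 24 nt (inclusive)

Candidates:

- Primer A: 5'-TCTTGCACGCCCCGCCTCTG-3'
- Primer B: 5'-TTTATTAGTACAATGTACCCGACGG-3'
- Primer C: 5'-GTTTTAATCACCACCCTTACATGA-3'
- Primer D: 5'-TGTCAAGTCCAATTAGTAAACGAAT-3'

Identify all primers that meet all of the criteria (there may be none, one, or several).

Primer A (20 nt, A=1 T=5 G=4 C=10): GC 14/20 = 70.0%, outside 37.5–55.1% ✗; Tm = 2·6 + 4·14 = 68°C ✓; length 20 ✓ — fails.
Primer B (25 nt, A=7 T=8 G=5 C=5): GC 10/25 = 40.0% ✓; Tm = 2·15 + 4·10 = 70°C ✓; length 25, outside 18–24 ✗ — fails.
Primer C (24 nt, A=7 T=8 G=2 C=7): GC 9/24 = 37.5% ✓; Tm = 2·15 + 4·9 = 66°C ✓; length 24 ✓ — passes.
Primer D (25 nt, A=10 T=7 G=4 C=4): GC 8/25 = 32.0%, outside 37.5–55.1% ✗; Tm = 2·17 + 4·8 = 66°C ✓; length 25, outside 18–24 ✗ — fails.

Primer C only.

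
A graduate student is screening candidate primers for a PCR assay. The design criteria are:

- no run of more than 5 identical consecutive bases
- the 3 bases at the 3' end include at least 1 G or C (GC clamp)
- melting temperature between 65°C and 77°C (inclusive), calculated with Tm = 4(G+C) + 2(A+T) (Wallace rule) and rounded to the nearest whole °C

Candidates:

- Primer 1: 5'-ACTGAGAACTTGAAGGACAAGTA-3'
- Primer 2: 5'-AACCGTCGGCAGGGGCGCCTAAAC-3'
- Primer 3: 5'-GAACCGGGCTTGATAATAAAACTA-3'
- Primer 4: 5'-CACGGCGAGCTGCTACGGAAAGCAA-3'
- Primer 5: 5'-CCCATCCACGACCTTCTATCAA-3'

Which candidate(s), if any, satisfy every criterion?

Primer 3 and Primer 5.

Primer 1 (23 nt, A=10 T=4 G=6 C=3): longest run = 2 ✓; 3' end GTA has 1 G/C ✓; Tm = 2·14 + 4·9 = 64°C, outside 65–77°C ✗ — fails.
Primer 2 (24 nt, A=6 T=2 G=8 C=8): longest run = 4 ✓; 3' end AAC has 1 G/C ✓; Tm = 2·8 + 4·16 = 80°C, outside 65–77°C ✗ — fails.
Primer 3 (24 nt, A=10 T=5 G=5 C=4): longest run = 4 ✓; 3' end CTA has 1 G/C ✓; Tm = 2·15 + 4·9 = 66°C ✓ — passes.
Primer 4 (25 nt, A=8 T=2 G=8 C=7): longest run = 3 ✓; 3' end CAA has 1 G/C ✓; Tm = 2·10 + 4·15 = 80°C, outside 65–77°C ✗ — fails.
Primer 5 (22 nt, A=6 T=5 G=1 C=10): longest run = 3 ✓; 3' end CAA has 1 G/C ✓; Tm = 2·11 + 4·11 = 66°C ✓ — passes.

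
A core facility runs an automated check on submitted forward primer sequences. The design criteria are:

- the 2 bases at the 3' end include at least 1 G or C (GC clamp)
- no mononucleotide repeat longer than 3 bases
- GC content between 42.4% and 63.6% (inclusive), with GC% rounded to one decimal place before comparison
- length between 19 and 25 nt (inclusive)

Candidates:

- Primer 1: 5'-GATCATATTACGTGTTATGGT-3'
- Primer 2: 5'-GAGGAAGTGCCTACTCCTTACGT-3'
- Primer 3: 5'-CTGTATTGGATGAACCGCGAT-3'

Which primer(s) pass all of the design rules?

Primer 1 (21 nt, A=5 T=9 G=5 C=2): 3' end GT has 1 G/C ✓; longest run = 2 ✓; GC 7/21 = 33.3%, outside 42.4–63.6% ✗; length 21 ✓ — fails.
Primer 2 (23 nt, A=5 T=6 G=6 C=6): 3' end GT has 1 G/C ✓; longest run = 2 ✓; GC 12/23 = 52.2% ✓; length 23 ✓ — passes.
Primer 3 (21 nt, A=5 T=6 G=6 C=4): 3' end AT has 0 G/C, need ≥1 ✗; longest run = 2 ✓; GC 10/21 = 47.6% ✓; length 21 ✓ — fails.

Primer 2 only.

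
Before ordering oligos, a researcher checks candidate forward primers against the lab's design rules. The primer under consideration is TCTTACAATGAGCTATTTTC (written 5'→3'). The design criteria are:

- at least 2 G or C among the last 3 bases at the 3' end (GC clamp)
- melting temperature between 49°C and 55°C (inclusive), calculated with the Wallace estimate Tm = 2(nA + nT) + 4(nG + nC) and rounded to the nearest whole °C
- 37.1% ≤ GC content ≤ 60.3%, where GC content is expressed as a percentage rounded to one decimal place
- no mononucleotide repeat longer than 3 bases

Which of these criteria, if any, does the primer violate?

Fails: GC clamp, GC content, homopolymer run.

Base counts: A=5, T=9, G=2, C=4 (length 20).
GC clamp: 3' end TTC has 1 G/C, need ≥2 ✗
Tm: Tm = 2·14 + 4·6 = 52°C ✓
GC content: GC 6/20 = 30.0%, outside 37.1–60.3% ✗
homopolymer run: longest run = 4, exceeds 3 ✗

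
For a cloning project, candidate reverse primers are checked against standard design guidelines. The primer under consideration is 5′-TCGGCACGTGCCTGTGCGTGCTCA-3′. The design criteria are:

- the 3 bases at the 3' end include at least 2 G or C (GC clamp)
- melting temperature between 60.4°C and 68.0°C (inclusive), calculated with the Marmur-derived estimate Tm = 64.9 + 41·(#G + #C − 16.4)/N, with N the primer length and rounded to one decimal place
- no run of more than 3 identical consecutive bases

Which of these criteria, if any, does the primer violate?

Base counts: A=2, T=6, G=8, C=8 (length 24).
GC clamp: 3' end TCA has 1 G/C, need ≥2 ✗
Tm: Tm = 64.9 + 41·(16 − 16.4)/24 = 64.2°C ✓
homopolymer run: longest run = 2 ✓

Fails: GC clamp.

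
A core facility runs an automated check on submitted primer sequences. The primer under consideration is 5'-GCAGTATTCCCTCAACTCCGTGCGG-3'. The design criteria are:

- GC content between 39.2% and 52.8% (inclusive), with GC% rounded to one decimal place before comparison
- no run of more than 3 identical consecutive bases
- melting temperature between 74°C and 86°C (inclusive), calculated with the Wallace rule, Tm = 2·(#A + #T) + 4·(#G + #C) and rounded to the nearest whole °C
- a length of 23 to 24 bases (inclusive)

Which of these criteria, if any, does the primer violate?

Base counts: A=4, T=6, G=6, C=9 (length 25).
GC content: GC 15/25 = 60.0%, outside 39.2–52.8% ✗
homopolymer run: longest run = 3 ✓
Tm: Tm = 2·10 + 4·15 = 80°C ✓
length: length 25, outside 23–24 ✗

Fails: GC content, length.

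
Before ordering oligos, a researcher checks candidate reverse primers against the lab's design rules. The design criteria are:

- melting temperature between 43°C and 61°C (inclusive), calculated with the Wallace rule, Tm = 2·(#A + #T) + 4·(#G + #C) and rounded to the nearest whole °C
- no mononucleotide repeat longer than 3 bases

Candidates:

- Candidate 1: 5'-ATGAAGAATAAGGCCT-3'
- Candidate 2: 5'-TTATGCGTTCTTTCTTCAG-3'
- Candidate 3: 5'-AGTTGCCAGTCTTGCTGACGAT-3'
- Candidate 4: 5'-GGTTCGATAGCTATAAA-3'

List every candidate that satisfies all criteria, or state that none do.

Candidate 1 (16 nt, A=7 T=3 G=4 C=2): Tm = 2·10 + 4·6 = 44°C ✓; longest run = 2 ✓ — passes.
Candidate 2 (19 nt, A=2 T=10 G=3 C=4): Tm = 2·12 + 4·7 = 52°C ✓; longest run = 3 ✓ — passes.
Candidate 3 (22 nt, A=4 T=7 G=6 C=5): Tm = 2·11 + 4·11 = 66°C, outside 43–61°C ✗; longest run = 2 ✓ — fails.
Candidate 4 (17 nt, A=6 T=5 G=4 C=2): Tm = 2·11 + 4·6 = 46°C ✓; longest run = 3 ✓ — passes.

Candidate 1, Candidate 2 and Candidate 4.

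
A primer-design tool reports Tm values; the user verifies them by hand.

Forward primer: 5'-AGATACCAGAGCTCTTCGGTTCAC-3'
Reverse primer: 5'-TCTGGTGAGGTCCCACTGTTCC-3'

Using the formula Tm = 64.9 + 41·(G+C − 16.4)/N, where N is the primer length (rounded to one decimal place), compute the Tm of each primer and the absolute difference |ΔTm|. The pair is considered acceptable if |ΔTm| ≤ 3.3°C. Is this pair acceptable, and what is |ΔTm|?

Forward: G+C = 12, N = 24 → Tm = 64.9 + 41·(12 − 16.4)/24 = 57.4°C.
Reverse: G+C = 13, N = 22 → Tm = 64.9 + 41·(13 − 16.4)/22 = 58.6°C.
|ΔTm| = |57.4 − 58.6| = 1.2°C, ≤ 3.3°C.

|ΔTm| = 1.2°C; the pair is acceptable.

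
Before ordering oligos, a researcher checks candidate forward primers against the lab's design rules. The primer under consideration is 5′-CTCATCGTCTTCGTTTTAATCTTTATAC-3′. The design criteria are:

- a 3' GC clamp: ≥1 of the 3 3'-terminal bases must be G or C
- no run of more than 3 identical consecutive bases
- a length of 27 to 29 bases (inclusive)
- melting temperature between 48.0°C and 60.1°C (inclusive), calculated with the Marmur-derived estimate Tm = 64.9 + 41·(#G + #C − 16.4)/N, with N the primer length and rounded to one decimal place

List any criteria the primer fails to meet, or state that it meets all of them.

Base counts: A=5, T=14, G=2, C=7 (length 28).
GC clamp: 3' end TAC has 1 G/C ✓
homopolymer run: longest run = 4, exceeds 3 ✗
length: length 28 ✓
Tm: Tm = 64.9 + 41·(9 − 16.4)/28 = 54.1°C ✓

Fails: homopolymer run.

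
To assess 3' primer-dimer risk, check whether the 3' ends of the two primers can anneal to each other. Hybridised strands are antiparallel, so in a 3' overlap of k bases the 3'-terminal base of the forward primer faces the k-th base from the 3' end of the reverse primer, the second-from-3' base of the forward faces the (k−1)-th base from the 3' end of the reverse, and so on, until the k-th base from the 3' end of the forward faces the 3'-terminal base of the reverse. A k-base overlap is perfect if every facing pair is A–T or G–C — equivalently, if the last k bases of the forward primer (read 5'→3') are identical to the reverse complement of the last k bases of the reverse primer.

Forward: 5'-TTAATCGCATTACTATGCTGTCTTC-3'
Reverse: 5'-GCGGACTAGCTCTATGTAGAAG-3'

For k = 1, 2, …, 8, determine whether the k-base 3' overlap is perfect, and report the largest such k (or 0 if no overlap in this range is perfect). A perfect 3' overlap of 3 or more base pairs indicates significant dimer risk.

Longest perfect overlap: 4 complementary base pairs; significant dimer risk (threshold 3).

Last 8 bases (5'→3') — forward …CTGTCTTC, reverse …TGTAGAAG.
Reverse complement of the reverse primer's last 8 bases: CTTCTACA; its first k bases are the reverse complement of the reverse primer's last k bases, so a perfect k-base overlap needs the forward primer's last k bases to equal them.
Comparing (forward last k vs required): k=1: C vs C ✓; k=2: TC vs CT ✗; k=3: TTC vs CTT ✗; k=4: CTTC vs CTTC ✓; k=5: TCTTC vs CTTCT ✗; k=6: GTCTTC vs CTTCTA ✗; k=7: TGTCTTC vs CTTCTAC ✗; k=8: CTGTCTTC vs CTTCTACA ✗.
Perfect overlaps at k = 1, 4; the largest is 4.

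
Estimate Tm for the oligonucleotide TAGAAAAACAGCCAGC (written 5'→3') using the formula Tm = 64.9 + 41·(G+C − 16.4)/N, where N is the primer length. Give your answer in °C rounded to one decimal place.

40.8°C

Base counts: A=8, T=1, G=3, C=4; G+C = 7, N = 16.
Tm = 64.9 + 41·(7 − 16.4)/16 = 64.9 + -385.40/16 = 40.8°C.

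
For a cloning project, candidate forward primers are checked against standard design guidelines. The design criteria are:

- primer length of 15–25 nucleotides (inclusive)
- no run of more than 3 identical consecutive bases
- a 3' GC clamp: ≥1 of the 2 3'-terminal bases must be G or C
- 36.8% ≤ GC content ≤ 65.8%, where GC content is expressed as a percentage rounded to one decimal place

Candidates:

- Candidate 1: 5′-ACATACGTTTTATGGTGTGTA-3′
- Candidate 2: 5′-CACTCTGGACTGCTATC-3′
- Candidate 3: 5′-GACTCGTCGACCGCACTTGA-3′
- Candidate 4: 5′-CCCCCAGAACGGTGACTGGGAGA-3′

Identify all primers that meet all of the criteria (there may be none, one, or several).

Candidate 1 (21 nt, A=5 T=9 G=5 C=2): length 21 ✓; longest run = 4, exceeds 3 ✗; 3' end TA has 0 G/C, need ≥1 ✗; GC 7/21 = 33.3%, outside 36.8–65.8% ✗ — fails.
Candidate 2 (17 nt, A=3 T=5 G=3 C=6): length 17 ✓; longest run = 2 ✓; 3' end TC has 1 G/C ✓; GC 9/17 = 52.9% ✓ — passes.
Candidate 3 (20 nt, A=4 T=4 G=5 C=7): length 20 ✓; longest run = 2 ✓; 3' end GA has 1 G/C ✓; GC 12/20 = 60.0% ✓ — passes.
Candidate 4 (23 nt, A=6 T=2 G=8 C=7): length 23 ✓; longest run = 5, exceeds 3 ✗; 3' end GA has 1 G/C ✓; GC 15/23 = 65.2% ✓ — fails.

Candidate 2 and Candidate 3.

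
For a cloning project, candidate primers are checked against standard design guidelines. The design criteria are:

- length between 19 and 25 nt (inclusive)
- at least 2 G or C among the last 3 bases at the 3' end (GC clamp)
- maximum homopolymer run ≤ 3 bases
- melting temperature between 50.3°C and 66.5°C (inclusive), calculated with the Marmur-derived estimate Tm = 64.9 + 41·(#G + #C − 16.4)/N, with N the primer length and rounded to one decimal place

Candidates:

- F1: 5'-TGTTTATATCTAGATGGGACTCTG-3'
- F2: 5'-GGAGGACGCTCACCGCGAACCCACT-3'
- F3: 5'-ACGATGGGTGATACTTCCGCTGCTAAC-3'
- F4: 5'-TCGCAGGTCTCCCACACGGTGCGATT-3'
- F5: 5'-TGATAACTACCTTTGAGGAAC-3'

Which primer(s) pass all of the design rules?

F1 (24 nt, A=5 T=10 G=6 C=3): length 24 ✓; 3' end CTG has 2 G/C ✓; longest run = 3 ✓; Tm = 64.9 + 41·(9 − 16.4)/24 = 52.3°C ✓ — passes.
F2 (25 nt, A=6 T=2 G=7 C=10): length 25 ✓; 3' end ACT has 1 G/C, need ≥2 ✗; longest run = 3 ✓; Tm = 64.9 + 41·(17 − 16.4)/25 = 65.9°C ✓ — fails.
F3 (27 nt, A=6 T=7 G=7 C=7): length 27, outside 19–25 ✗; 3' end AAC has 1 G/C, need ≥2 ✗; longest run = 3 ✓; Tm = 64.9 + 41·(14 − 16.4)/27 = 61.3°C ✓ — fails.
F4 (26 nt, A=4 T=6 G=7 C=9): length 26, outside 19–25 ✗; 3' end ATT has 0 G/C, need ≥2 ✗; longest run = 3 ✓; Tm = 64.9 + 41·(16 − 16.4)/26 = 64.3°C ✓ — fails.
F5 (21 nt, A=7 T=6 G=4 C=4): length 21 ✓; 3' end AAC has 1 G/C, need ≥2 ✗; longest run = 3 ✓; Tm = 64.9 + 41·(8 − 16.4)/21 = 48.5°C, outside 50.3–66.5°C ✗ — fails.

F1 only.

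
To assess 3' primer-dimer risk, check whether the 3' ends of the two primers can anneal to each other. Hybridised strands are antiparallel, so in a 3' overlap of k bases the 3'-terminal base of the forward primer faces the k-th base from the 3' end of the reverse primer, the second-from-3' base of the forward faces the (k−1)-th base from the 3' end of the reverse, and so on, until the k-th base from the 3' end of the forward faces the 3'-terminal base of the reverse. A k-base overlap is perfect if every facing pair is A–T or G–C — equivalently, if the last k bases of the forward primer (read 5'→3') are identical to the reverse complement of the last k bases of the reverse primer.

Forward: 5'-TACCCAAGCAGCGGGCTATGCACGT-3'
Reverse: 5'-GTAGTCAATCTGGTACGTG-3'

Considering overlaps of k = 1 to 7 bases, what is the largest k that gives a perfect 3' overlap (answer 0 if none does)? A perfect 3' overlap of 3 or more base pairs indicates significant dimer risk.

Last 7 bases (5'→3') — forward …TGCACGT, reverse …GTACGTG.
Reverse complement of the reverse primer's last 7 bases: CACGTAC; its first k bases are the reverse complement of the reverse primer's last k bases, so a perfect k-base overlap needs the forward primer's last k bases to equal them.
Comparing (forward last k vs required): k=1: T vs C ✗; k=2: GT vs CA ✗; k=3: CGT vs CAC ✗; k=4: ACGT vs CACG ✗; k=5: CACGT vs CACGT ✓; k=6: GCACGT vs CACGTA ✗; k=7: TGCACGT vs CACGTAC ✗.
Only k = 5 is perfect, so the longest perfect 3' overlap is 5.

Longest perfect overlap: 5 complementary base pairs; significant dimer risk (threshold 3).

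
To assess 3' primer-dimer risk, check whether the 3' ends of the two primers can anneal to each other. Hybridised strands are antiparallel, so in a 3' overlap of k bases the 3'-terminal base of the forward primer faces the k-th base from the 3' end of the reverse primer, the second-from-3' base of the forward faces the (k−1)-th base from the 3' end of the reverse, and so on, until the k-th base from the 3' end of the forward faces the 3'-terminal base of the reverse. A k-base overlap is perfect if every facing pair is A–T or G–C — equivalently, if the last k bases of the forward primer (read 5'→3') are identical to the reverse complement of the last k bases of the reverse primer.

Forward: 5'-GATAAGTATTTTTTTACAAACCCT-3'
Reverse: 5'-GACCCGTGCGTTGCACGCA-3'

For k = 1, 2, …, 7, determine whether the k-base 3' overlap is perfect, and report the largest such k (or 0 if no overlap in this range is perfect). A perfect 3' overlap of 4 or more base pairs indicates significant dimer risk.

Last 7 bases (5'→3') — forward …AAACCCT, reverse …GCACGCA.
Reverse complement of the reverse primer's last 7 bases: TGCGTGC; its first k bases are the reverse complement of the reverse primer's last k bases, so a perfect k-base overlap needs the forward primer's last k bases to equal them.
Comparing (forward last k vs required): k=1: T vs T ✓; k=2: CT vs TG ✗; k=3: CCT vs TGC ✗; k=4: CCCT vs TGCG ✗; k=5: ACCCT vs TGCGT ✗; k=6: AACCCT vs TGCGTG ✗; k=7: AAACCCT vs TGCGTGC ✗.
Only k = 1 is perfect, so the longest perfect 3' overlap is 1.

Longest perfect overlap: 1 complementary base pair; below the dimer-risk threshold (threshold 4).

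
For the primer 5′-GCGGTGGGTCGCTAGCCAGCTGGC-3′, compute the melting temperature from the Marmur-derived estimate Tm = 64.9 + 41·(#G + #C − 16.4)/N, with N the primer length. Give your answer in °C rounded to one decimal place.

67.6°C

Base counts: A=2, T=4, G=11, C=7; G+C = 18, N = 24.
Tm = 64.9 + 41·(18 − 16.4)/24 = 64.9 + 65.60/24 = 67.6°C.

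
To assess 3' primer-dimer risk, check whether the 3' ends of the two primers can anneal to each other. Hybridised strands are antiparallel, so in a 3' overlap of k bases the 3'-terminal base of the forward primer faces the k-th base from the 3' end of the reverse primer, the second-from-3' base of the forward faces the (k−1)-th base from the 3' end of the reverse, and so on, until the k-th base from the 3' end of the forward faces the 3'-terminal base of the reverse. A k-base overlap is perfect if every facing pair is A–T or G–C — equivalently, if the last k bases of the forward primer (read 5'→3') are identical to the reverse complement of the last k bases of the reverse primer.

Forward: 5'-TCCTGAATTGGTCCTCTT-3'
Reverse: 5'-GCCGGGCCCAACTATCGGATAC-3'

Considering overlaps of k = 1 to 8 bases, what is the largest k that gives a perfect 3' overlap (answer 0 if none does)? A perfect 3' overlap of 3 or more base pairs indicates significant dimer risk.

Longest perfect overlap: 0 complementary base pairs; below the dimer-risk threshold (threshold 3).

Last 8 bases (5'→3') — forward …GTCCTCTT, reverse …TCGGATAC.
Reverse complement of the reverse primer's last 8 bases: GTATCCGA; its first k bases are the reverse complement of the reverse primer's last k bases, so a perfect k-base overlap needs the forward primer's last k bases to equal them.
Comparing (forward last k vs required): k=1: T vs G ✗; k=2: TT vs GT ✗; k=3: CTT vs GTA ✗; k=4: TCTT vs GTAT ✗; k=5: CTCTT vs GTATC ✗; k=6: CCTCTT vs GTATCC ✗; k=7: TCCTCTT vs GTATCCG ✗; k=8: GTCCTCTT vs GTATCCGA ✗.
No overlap length from 1 to 8 is perfect, so the longest perfect 3' overlap is 0.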